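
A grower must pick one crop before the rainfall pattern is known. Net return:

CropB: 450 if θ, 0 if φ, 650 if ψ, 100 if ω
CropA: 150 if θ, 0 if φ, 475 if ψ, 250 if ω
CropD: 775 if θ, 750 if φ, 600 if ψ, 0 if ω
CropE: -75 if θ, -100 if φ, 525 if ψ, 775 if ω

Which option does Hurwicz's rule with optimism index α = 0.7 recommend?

CropD

CropB: 0.7·650 + 0.3·0 = 455
CropA: 0.7·475 + 0.3·0 = 332.5
CropD: 0.7·775 + 0.3·0 = 542.5
CropE: 0.7·775 + 0.3·(-100) = 512.5
Highest Hurwicz score = 542.5 → CropD.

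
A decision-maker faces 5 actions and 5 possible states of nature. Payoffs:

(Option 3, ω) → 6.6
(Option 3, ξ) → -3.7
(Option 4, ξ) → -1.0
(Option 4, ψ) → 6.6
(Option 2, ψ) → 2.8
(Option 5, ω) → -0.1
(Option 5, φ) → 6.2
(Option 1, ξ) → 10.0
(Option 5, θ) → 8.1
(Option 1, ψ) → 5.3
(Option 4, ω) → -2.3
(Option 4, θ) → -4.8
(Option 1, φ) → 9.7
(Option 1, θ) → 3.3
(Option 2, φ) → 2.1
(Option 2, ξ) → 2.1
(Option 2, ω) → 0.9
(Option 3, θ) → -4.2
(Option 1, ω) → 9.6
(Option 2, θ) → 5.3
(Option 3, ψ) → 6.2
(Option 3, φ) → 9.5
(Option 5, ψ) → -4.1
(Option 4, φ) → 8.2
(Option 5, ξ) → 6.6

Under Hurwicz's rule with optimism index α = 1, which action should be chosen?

Option 1: 1·10.0 + 0·3.3 = 10
Option 2: 1·5.3 + 0·0.9 = 5.3
Option 3: 1·9.5 + 0·(-4.2) = 9.5
Option 4: 1·8.2 + 0·(-4.8) = 8.2
Option 5: 1·8.1 + 0·(-4.1) = 8.1
Highest Hurwicz score = 10 → Option 1.

Option 1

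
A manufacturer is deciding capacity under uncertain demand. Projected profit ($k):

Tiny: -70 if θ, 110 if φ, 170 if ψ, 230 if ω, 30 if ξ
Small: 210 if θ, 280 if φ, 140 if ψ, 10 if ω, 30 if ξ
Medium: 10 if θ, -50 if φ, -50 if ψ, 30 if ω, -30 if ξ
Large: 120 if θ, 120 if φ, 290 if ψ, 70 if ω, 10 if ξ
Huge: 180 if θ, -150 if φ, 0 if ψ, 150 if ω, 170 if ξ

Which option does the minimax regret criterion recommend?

Column bests: θ=210, φ=280, ψ=290, ω=230, ξ=170.
Tiny regrets: 280, 170, 120, 0, 140 → max 280
Small regrets: 0, 0, 150, 220, 140 → max 220
Medium regrets: 200, 330, 340, 200, 200 → max 340
Large regrets: 90, 160, 0, 160, 160 → max 160
Huge regrets: 30, 430, 290, 80, 0 → max 430
Smallest max regret = 160 → Large.

Large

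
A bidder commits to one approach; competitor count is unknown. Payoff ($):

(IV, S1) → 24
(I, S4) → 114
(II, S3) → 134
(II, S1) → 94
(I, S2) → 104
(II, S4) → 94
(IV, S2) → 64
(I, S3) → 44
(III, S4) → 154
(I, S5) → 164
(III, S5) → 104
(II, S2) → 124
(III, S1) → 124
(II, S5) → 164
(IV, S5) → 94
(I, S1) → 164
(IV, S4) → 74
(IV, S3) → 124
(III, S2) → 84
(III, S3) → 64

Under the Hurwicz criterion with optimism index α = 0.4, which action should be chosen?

I: 0.4·164 + 0.6·44 = 92
II: 0.4·164 + 0.6·94 = 122
III: 0.4·154 + 0.6·64 = 100
IV: 0.4·124 + 0.6·24 = 64
Highest Hurwicz score = 122 → II.

II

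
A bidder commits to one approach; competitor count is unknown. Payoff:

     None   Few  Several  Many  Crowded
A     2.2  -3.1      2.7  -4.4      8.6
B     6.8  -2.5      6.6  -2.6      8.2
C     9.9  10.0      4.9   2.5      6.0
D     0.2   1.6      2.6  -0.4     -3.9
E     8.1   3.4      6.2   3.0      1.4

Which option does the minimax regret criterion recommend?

C

Column bests: None=9.9, Few=10.0, Several=6.6, Many=3.0, Crowded=8.6.
A regrets: 7.7, 13.1, 3.9, 7.4, 0.0 → max 13.1
B regrets: 3.1, 12.5, 0.0, 5.6, 0.4 → max 12.5
C regrets: 0.0, 0.0, 1.7, 0.5, 2.6 → max 2.6
D regrets: 9.7, 8.4, 4.0, 3.4, 12.5 → max 12.5
E regrets: 1.8, 6.6, 0.4, 0.0, 7.2 → max 7.2
Smallest max regret = 2.6 → C.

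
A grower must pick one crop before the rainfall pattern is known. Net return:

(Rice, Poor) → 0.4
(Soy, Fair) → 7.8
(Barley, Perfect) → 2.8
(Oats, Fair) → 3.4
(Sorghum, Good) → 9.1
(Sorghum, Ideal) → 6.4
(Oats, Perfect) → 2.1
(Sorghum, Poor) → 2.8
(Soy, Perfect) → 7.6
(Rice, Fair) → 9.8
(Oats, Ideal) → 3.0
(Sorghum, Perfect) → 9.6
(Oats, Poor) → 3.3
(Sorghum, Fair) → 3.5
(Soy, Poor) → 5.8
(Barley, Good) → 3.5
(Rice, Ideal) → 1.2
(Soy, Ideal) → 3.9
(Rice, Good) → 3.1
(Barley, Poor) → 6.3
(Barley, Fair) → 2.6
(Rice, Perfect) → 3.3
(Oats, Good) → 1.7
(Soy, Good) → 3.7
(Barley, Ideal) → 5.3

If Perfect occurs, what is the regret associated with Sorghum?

0.0

Best payoff under Perfect is 9.6.
Regret = 9.6 − 9.6 = 0.0.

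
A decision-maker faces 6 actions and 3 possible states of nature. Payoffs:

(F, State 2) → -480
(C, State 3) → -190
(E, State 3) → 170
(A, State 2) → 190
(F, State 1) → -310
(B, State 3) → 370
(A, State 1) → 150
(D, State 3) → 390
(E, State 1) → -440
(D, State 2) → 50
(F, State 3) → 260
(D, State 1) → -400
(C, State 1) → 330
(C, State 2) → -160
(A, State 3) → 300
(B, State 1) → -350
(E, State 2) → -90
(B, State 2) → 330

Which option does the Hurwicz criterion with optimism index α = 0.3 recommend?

A: 0.3·300 + 0.7·150 = 195
B: 0.3·370 + 0.7·(-350) = -134
C: 0.3·330 + 0.7·(-190) = -34
D: 0.3·390 + 0.7·(-400) = -163
E: 0.3·170 + 0.7·(-440) = -257
F: 0.3·260 + 0.7·(-480) = -258
Highest Hurwicz score = 195 → A.

A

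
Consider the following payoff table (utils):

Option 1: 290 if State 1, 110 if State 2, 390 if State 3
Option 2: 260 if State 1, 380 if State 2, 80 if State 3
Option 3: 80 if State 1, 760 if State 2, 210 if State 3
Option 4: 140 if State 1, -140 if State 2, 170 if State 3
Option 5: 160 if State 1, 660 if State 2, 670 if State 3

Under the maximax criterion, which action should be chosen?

Row maxima: Option 1=390, Option 2=380, Option 3=760, Option 4=170, Option 5=670
Best best-case = 760 → Option 3.

Option 3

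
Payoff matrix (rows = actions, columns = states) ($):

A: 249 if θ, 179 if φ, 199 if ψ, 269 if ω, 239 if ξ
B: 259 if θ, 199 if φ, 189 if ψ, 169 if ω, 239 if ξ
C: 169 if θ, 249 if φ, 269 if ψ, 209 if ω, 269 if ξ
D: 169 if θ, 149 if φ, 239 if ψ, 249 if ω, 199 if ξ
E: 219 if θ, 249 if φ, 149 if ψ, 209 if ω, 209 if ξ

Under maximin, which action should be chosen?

A

Row minima: A=179, B=169, C=169, D=149, E=149
Best worst-case = 179 → A.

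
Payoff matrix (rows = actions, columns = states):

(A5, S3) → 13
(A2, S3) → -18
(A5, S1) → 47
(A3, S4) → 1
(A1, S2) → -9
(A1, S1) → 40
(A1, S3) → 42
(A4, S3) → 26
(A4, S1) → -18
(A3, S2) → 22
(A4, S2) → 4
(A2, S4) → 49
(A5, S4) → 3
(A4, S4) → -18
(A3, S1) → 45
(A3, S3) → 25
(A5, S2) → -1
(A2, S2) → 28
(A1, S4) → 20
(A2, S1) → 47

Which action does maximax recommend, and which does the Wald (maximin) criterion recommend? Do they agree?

maximax → A2; maximin → A3 (disagree)

Row maxima: A1=42, A2=49, A3=45, A4=26, A5=47
Best best-case = 49 → A2.
Row minima: A1=-9, A2=-18, A3=1, A4=-18, A5=-1
Best worst-case = 1 → A3.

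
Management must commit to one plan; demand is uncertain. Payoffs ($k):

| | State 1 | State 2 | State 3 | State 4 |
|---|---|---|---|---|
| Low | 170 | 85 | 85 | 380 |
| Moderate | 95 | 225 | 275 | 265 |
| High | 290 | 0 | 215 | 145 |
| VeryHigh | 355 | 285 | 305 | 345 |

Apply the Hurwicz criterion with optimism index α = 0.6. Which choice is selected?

Low: 0.6·380 + 0.4·85 = 262
Moderate: 0.6·275 + 0.4·95 = 203
High: 0.6·290 + 0.4·0 = 174
VeryHigh: 0.6·355 + 0.4·285 = 327
Highest Hurwicz score = 327 → VeryHigh.

VeryHigh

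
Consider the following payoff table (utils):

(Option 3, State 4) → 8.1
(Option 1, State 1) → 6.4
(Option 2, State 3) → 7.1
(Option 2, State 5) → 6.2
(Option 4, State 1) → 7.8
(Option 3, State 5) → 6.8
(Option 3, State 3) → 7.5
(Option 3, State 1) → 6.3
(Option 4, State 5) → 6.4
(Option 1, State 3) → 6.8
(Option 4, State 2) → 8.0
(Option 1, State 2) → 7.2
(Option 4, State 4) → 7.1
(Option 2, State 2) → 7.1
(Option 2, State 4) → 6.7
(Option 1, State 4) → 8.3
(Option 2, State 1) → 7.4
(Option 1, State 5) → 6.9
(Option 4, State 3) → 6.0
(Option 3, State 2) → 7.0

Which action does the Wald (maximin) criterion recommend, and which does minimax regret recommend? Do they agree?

Row minima: Option 1=6.4, Option 2=6.2, Option 3=6.3, Option 4=6.0
Best worst-case = 6.4 → Option 1.
Column bests: State 1=7.8, State 2=8.0, State 3=7.5, State 4=8.3, State 5=6.9.
Option 1 regrets: 1.4, 0.8, 0.7, 0.0, 0.0 → max 1.4
Option 2 regrets: 0.4, 0.9, 0.4, 1.6, 0.7 → max 1.6
Option 3 regrets: 1.5, 1.0, 0.0, 0.2, 0.1 → max 1.5
Option 4 regrets: 0.0, 0.0, 1.5, 1.2, 0.5 → max 1.5
Smallest max regret = 1.4 → Option 1.

maximin → Option 1; minimax regret → Option 1 (agree)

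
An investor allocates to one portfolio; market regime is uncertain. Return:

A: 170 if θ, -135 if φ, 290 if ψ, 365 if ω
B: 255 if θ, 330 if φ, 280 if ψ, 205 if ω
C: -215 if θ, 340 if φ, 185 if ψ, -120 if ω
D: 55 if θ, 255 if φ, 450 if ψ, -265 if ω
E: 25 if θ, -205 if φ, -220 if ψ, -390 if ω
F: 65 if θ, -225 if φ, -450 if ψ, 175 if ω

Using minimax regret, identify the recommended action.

B

Column bests: θ=255, φ=340, ψ=450, ω=365.
A regrets: 85, 475, 160, 0 → max 475
B regrets: 0, 10, 170, 160 → max 170
C regrets: 470, 0, 265, 485 → max 485
D regrets: 200, 85, 0, 630 → max 630
E regrets: 230, 545, 670, 755 → max 755
F regrets: 190, 565, 900, 190 → max 900
Smallest max regret = 170 → B.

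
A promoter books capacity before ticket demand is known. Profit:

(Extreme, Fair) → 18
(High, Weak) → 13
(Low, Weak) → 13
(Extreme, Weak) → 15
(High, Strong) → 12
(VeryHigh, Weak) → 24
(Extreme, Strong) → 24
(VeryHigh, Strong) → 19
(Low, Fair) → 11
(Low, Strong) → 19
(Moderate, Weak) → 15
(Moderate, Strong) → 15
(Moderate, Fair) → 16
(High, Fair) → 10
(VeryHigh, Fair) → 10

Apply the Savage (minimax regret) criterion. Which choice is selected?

VeryHigh

Column bests: Weak=24, Fair=18, Strong=24.
Low regrets: 11, 7, 5 → max 11
Moderate regrets: 9, 2, 9 → max 9
High regrets: 11, 8, 12 → max 12
VeryHigh regrets: 0, 8, 5 → max 8
Extreme regrets: 9, 0, 0 → max 9
Smallest max regret = 8 → VeryHigh.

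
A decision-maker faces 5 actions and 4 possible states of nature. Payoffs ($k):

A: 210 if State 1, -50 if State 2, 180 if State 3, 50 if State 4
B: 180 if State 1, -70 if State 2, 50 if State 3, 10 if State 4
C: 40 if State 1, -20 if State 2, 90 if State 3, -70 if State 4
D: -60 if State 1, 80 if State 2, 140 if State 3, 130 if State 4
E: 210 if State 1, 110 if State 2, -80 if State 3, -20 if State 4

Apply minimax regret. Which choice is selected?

Column bests: State 1=210, State 2=110, State 3=180, State 4=130.
A regrets: 0, 160, 0, 80 → max 160
B regrets: 30, 180, 130, 120 → max 180
C regrets: 170, 130, 90, 200 → max 200
D regrets: 270, 30, 40, 0 → max 270
E regrets: 0, 0, 260, 150 → max 260
Smallest max regret = 160 → A.

A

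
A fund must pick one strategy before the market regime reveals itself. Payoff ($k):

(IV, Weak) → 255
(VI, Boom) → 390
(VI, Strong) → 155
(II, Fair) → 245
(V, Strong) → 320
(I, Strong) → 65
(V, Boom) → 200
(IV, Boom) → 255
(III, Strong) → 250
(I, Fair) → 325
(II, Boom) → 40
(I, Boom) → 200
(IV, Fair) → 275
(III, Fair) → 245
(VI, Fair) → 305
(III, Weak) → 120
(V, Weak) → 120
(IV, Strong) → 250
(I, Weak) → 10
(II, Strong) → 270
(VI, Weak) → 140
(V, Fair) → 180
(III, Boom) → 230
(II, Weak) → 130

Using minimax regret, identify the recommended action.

IV

Column bests: Weak=255, Fair=325, Strong=320, Boom=390.
I regrets: 245, 0, 255, 190 → max 255
II regrets: 125, 80, 50, 350 → max 350
III regrets: 135, 80, 70, 160 → max 160
IV regrets: 0, 50, 70, 135 → max 135
V regrets: 135, 145, 0, 190 → max 190
VI regrets: 115, 20, 165, 0 → max 165
Smallest max regret = 135 → IV.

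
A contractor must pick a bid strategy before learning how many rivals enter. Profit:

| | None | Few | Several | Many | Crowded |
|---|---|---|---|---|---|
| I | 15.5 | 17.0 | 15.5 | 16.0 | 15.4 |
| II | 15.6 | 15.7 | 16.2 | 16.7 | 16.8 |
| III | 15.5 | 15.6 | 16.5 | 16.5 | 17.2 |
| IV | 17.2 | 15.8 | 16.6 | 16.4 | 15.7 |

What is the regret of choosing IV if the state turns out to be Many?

Best payoff under Many is 16.7.
Regret = 16.7 − 16.4 = 0.3.

0.3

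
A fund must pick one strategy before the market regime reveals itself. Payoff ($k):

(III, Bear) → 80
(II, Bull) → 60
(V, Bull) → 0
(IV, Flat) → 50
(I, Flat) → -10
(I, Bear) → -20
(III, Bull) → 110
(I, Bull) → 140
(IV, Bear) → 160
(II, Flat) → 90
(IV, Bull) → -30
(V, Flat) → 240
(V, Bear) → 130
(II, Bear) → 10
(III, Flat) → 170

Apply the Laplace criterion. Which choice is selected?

V

Row averages: I=110/3, II=160/3, III=120, IV=60, V=370/3
Highest average = 370/3 → V.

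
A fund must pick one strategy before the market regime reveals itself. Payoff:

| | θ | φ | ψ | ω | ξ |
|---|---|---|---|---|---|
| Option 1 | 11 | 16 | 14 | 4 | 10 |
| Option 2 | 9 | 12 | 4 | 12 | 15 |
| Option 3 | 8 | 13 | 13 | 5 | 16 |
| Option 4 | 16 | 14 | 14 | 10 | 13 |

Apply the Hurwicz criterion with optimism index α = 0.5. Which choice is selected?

Option 4

Option 1: 0.5·16 + 0.5·4 = 10
Option 2: 0.5·15 + 0.5·4 = 9.5
Option 3: 0.5·16 + 0.5·5 = 10.5
Option 4: 0.5·16 + 0.5·10 = 13
Highest Hurwicz score = 13 → Option 4.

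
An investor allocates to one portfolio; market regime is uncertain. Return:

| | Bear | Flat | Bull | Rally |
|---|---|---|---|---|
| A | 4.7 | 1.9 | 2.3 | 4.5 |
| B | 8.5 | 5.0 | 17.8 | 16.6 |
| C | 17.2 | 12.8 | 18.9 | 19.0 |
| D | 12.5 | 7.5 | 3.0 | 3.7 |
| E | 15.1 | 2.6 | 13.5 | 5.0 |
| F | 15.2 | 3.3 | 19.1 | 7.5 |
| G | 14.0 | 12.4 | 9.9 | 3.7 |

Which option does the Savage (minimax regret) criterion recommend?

Column bests: Bear=17.2, Flat=12.8, Bull=19.1, Rally=19.0.
A regrets: 12.5, 10.9, 16.8, 14.5 → max 16.8
B regrets: 8.7, 7.8, 1.3, 2.4 → max 8.7
C regrets: 0.0, 0.0, 0.2, 0.0 → max 0.2
D regrets: 4.7, 5.3, 16.1, 15.3 → max 16.1
E regrets: 2.1, 10.2, 5.6, 14.0 → max 14.0
F regrets: 2.0, 9.5, 0.0, 11.5 → max 11.5
G regrets: 3.2, 0.4, 9.2, 15.3 → max 15.3
Smallest max regret = 0.2 → C.

C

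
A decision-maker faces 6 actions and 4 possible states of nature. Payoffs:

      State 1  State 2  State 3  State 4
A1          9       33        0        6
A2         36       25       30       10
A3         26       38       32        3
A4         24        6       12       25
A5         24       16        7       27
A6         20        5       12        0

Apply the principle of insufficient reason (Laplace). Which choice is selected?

A2

Row averages: A1=12, A2=25.25, A3=24.75, A4=16.75, A5=18.5, A6=9.25
Highest average = 25.25 → A2.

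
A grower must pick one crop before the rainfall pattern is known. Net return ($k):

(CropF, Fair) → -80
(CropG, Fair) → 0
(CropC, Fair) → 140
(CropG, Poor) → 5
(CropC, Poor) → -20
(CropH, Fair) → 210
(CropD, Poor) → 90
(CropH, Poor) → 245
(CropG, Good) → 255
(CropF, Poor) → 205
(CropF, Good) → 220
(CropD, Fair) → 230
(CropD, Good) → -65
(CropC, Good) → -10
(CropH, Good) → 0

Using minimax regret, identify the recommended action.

CropG

Column bests: Poor=245, Fair=230, Good=255.
CropD regrets: 155, 0, 320 → max 320
CropH regrets: 0, 20, 255 → max 255
CropF regrets: 40, 310, 35 → max 310
CropG regrets: 240, 230, 0 → max 240
CropC regrets: 265, 90, 265 → max 265
Smallest max regret = 240 → CropG.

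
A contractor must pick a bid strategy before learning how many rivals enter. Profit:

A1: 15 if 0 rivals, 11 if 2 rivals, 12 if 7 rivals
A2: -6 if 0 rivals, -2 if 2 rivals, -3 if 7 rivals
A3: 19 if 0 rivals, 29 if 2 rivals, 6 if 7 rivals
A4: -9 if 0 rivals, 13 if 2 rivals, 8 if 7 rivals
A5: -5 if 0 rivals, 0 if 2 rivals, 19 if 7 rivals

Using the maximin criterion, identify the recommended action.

A1

Row minima: A1=11, A2=-6, A3=6, A4=-9, A5=-5
Best worst-case = 11 → A1.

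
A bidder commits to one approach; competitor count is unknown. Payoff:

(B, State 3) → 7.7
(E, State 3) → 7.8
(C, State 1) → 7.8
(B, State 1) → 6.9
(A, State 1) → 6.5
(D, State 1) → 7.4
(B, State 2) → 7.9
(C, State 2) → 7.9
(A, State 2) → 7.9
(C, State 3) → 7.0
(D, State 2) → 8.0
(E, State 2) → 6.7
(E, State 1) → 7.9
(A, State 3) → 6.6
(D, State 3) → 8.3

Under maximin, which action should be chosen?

Row minima: A=6.5, B=6.9, C=7.0, D=7.4, E=6.7
Best worst-case = 7.4 → D.

D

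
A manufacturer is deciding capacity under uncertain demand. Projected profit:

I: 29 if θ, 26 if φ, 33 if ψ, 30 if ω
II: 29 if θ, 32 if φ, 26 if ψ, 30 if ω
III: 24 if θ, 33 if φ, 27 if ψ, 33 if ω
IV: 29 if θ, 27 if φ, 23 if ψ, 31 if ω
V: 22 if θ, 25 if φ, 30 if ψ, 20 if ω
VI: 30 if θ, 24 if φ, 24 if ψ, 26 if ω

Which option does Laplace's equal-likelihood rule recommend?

Row averages: I=29.5, II=29.25, III=29.25, IV=27.5, V=24.25, VI=26
Highest average = 29.5 → I.

I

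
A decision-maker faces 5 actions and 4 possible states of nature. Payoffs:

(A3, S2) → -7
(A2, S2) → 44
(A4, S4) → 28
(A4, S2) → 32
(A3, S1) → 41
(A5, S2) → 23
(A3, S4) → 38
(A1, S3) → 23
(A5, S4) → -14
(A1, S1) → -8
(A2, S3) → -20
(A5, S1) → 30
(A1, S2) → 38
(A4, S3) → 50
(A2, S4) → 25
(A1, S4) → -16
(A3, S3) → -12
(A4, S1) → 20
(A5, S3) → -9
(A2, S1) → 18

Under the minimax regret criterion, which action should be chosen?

A4

Column bests: S1=41, S2=44, S3=50, S4=38.
A1 regrets: 49, 6, 27, 54 → max 54
A2 regrets: 23, 0, 70, 13 → max 70
A3 regrets: 0, 51, 62, 0 → max 62
A4 regrets: 21, 12, 0, 10 → max 21
A5 regrets: 11, 21, 59, 52 → max 59
Smallest max regret = 21 → A4.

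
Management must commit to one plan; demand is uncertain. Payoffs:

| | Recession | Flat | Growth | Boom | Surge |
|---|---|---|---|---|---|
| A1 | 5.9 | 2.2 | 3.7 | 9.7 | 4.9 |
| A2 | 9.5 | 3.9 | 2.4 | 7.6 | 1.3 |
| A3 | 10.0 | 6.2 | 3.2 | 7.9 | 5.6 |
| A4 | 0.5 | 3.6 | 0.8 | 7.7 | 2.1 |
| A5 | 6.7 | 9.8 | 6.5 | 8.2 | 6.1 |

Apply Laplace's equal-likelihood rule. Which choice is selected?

A5

Row averages: A1=5.28, A2=4.94, A3=6.58, A4=2.94, A5=7.46
Highest average = 7.46 → A5.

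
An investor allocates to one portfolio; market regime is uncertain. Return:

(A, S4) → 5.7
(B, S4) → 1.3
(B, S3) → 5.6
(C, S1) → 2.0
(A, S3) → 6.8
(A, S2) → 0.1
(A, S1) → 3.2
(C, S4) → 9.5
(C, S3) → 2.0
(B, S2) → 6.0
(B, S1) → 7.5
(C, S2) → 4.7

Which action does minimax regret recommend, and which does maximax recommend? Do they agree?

Column bests: S1=7.5, S2=6.0, S3=6.8, S4=9.5.
A regrets: 4.3, 5.9, 0.0, 3.8 → max 5.9
B regrets: 0.0, 0.0, 1.2, 8.2 → max 8.2
C regrets: 5.5, 1.3, 4.8, 0.0 → max 5.5
Smallest max regret = 5.5 → C.
Row maxima: A=6.8, B=7.5, C=9.5
Best best-case = 9.5 → C.

minimax regret → C; maximax → C (agree)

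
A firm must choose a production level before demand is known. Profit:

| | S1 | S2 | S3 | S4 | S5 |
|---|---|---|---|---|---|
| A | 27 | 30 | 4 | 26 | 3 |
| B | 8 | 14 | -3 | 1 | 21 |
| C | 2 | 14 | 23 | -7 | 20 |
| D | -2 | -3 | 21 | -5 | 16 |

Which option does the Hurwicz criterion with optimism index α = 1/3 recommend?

A: 1/3·30 + 2/3·3 = 12
B: 1/3·21 + 2/3·(-3) = 5
C: 1/3·23 + 2/3·(-7) = 3
D: 1/3·21 + 2/3·(-5) = 11/3
Highest Hurwicz score = 12 → A.

A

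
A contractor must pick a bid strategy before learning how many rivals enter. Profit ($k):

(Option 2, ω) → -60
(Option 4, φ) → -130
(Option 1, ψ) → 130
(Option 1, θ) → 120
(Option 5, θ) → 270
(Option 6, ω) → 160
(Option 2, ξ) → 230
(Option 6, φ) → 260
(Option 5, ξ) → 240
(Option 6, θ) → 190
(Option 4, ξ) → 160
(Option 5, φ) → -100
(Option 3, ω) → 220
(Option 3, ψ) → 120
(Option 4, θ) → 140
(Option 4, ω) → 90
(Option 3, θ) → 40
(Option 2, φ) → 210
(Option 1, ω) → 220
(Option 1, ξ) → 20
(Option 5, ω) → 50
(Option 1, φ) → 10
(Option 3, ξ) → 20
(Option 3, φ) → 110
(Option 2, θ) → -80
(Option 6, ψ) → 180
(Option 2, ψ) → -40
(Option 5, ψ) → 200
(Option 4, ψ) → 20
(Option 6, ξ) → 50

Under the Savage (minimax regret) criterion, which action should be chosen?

Option 6

Column bests: θ=270, φ=260, ψ=200, ω=220, ξ=240.
Option 1 regrets: 150, 250, 70, 0, 220 → max 250
Option 2 regrets: 350, 50, 240, 280, 10 → max 350
Option 3 regrets: 230, 150, 80, 0, 220 → max 230
Option 4 regrets: 130, 390, 180, 130, 80 → max 390
Option 5 regrets: 0, 360, 0, 170, 0 → max 360
Option 6 regrets: 80, 0, 20, 60, 190 → max 190
Smallest max regret = 190 → Option 6.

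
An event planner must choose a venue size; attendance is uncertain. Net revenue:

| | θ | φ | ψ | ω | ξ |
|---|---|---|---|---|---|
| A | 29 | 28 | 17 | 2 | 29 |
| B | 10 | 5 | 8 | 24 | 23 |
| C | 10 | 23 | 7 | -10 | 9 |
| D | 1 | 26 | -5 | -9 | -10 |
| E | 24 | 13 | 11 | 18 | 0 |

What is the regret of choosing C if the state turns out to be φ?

Best payoff under φ is 28.
Regret = 28 − 23 = 5.

5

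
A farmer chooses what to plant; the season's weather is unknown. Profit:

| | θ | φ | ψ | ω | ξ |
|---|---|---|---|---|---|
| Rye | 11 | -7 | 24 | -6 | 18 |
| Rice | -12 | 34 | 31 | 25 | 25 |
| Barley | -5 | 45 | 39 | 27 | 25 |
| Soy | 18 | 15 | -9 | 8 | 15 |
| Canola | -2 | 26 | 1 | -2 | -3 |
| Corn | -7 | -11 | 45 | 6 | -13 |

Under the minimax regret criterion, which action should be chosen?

Column bests: θ=18, φ=45, ψ=45, ω=27, ξ=25.
Rye regrets: 7, 52, 21, 33, 7 → max 52
Rice regrets: 30, 11, 14, 2, 0 → max 30
Barley regrets: 23, 0, 6, 0, 0 → max 23
Soy regrets: 0, 30, 54, 19, 10 → max 54
Canola regrets: 20, 19, 44, 29, 28 → max 44
Corn regrets: 25, 56, 0, 21, 38 → max 56
Smallest max regret = 23 → Barley.

Barley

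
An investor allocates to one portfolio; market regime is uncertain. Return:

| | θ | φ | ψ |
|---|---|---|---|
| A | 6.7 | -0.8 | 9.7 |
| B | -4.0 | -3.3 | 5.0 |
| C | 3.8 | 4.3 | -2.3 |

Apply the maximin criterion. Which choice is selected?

Row minima: A=-0.8, B=-4.0, C=-2.3
Best worst-case = -0.8 → A.

A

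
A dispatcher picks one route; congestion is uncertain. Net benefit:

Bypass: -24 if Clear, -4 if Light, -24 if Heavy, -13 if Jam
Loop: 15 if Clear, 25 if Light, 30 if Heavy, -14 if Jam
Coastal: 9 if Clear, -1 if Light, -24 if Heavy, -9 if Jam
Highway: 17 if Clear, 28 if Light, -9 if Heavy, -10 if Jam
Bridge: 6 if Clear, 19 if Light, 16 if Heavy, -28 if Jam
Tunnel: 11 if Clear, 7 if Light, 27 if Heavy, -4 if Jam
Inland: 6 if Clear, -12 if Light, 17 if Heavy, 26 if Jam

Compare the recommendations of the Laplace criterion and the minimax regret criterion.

Row averages: Bypass=-16.25, Loop=14, Coastal=-6.25, Highway=6.5, Bridge=3.25, Tunnel=10.25, Inland=9.25
Highest average = 14 → Loop.
Column bests: Clear=17, Light=28, Heavy=30, Jam=26.
Bypass regrets: 41, 32, 54, 39 → max 54
Loop regrets: 2, 3, 0, 40 → max 40
Coastal regrets: 8, 29, 54, 35 → max 54
Highway regrets: 0, 0, 39, 36 → max 39
Bridge regrets: 11, 9, 14, 54 → max 54
Tunnel regrets: 6, 21, 3, 30 → max 30
Inland regrets: 11, 40, 13, 0 → max 40
Smallest max regret = 30 → Tunnel.

laplace → Loop; minimax regret → Tunnel (disagree)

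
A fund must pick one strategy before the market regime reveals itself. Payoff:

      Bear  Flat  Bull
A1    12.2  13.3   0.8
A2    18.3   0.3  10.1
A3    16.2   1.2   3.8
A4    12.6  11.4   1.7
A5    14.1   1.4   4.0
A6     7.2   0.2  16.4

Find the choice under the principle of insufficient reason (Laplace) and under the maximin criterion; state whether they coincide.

Row averages: A1=263/30, A2=287/30, A3=106/15, A4=257/30, A5=6.5, A6=119/15
Highest average = 287/30 → A2.
Row minima: A1=0.8, A2=0.3, A3=1.2, A4=1.7, A5=1.4, A6=0.2
Best worst-case = 1.7 → A4.

laplace → A2; maximin → A4 (disagree)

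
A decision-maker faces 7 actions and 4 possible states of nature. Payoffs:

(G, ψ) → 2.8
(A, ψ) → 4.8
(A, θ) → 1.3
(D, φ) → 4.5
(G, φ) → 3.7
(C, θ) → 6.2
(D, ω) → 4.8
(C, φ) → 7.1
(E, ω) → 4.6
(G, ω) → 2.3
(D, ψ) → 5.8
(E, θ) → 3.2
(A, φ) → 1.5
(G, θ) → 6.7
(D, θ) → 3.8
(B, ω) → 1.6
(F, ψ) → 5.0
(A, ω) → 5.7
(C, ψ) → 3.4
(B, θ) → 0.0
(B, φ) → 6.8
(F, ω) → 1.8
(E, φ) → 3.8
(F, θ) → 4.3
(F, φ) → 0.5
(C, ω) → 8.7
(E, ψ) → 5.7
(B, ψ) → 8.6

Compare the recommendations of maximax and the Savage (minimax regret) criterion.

maximax → C; minimax regret → D (disagree)

Row maxima: A=5.7, B=8.6, C=8.7, D=5.8, E=5.7, F=5.0, G=6.7
Best best-case = 8.7 → C.
Column bests: θ=6.7, φ=7.1, ψ=8.6, ω=8.7.
A regrets: 5.4, 5.6, 3.8, 3.0 → max 5.6
B regrets: 6.7, 0.3, 0.0, 7.1 → max 7.1
C regrets: 0.5, 0.0, 5.2, 0.0 → max 5.2
D regrets: 2.9, 2.6, 2.8, 3.9 → max 3.9
E regrets: 3.5, 3.3, 2.9, 4.1 → max 4.1
F regrets: 2.4, 6.6, 3.6, 6.9 → max 6.9
G regrets: 0.0, 3.4, 5.8, 6.4 → max 6.4
Smallest max regret = 3.9 → D.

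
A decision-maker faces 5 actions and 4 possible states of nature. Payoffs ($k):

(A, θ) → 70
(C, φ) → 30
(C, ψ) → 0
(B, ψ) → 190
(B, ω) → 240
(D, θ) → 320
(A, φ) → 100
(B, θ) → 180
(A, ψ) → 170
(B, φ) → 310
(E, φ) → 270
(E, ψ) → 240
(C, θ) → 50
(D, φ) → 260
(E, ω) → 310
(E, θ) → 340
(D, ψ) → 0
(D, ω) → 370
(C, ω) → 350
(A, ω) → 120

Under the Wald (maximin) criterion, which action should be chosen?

E

Row minima: A=70, B=180, C=0, D=0, E=240
Best worst-case = 240 → E.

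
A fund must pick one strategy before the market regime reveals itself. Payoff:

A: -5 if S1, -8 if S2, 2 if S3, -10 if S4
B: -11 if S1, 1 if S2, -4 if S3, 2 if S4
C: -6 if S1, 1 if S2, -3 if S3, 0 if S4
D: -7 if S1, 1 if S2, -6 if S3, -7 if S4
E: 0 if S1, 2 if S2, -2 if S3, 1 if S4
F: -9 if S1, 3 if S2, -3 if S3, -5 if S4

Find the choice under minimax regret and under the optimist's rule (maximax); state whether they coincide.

Column bests: S1=0, S2=3, S3=2, S4=2.
A regrets: 5, 11, 0, 12 → max 12
B regrets: 11, 2, 6, 0 → max 11
C regrets: 6, 2, 5, 2 → max 6
D regrets: 7, 2, 8, 9 → max 9
E regrets: 0, 1, 4, 1 → max 4
F regrets: 9, 0, 5, 7 → max 9
Smallest max regret = 4 → E.
Row maxima: A=2, B=2, C=1, D=1, E=2, F=3
Best best-case = 3 → F.

minimax regret → E; maximax → F (disagree)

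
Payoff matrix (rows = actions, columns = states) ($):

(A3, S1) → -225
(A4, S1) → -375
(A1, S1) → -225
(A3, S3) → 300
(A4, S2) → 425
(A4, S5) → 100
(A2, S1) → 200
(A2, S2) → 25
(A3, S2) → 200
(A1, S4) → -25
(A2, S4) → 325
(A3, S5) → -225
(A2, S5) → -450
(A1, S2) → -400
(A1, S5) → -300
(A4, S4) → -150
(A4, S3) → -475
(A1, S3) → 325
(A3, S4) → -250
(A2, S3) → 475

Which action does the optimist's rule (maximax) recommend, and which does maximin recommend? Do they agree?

maximax → A2; maximin → A3 (disagree)

Row maxima: A1=325, A2=475, A3=300, A4=425
Best best-case = 475 → A2.
Row minima: A1=-400, A2=-450, A3=-250, A4=-475
Best worst-case = -250 → A3.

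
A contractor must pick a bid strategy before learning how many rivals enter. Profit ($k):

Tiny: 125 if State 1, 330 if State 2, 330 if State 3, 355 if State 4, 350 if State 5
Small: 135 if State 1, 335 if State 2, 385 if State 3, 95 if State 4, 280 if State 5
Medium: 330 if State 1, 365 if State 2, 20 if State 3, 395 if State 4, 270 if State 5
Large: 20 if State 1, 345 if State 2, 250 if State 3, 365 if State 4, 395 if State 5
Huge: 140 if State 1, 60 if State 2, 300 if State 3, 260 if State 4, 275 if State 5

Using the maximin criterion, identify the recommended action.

Row minima: Tiny=125, Small=95, Medium=20, Large=20, Huge=60
Best worst-case = 125 → Tiny.

Tiny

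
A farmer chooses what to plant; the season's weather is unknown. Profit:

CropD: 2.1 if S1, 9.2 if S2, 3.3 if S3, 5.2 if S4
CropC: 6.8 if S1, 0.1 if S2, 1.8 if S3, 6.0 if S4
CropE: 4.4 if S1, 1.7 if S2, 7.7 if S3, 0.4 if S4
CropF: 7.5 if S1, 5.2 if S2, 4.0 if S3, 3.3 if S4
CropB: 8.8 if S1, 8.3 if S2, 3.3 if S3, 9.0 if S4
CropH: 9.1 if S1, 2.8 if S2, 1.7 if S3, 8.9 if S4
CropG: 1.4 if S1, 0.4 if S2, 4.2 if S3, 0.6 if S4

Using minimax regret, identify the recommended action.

Column bests: S1=9.1, S2=9.2, S3=7.7, S4=9.0.
CropD regrets: 7.0, 0.0, 4.4, 3.8 → max 7.0
CropC regrets: 2.3, 9.1, 5.9, 3.0 → max 9.1
CropE regrets: 4.7, 7.5, 0.0, 8.6 → max 8.6
CropF regrets: 1.6, 4.0, 3.7, 5.7 → max 5.7
CropB regrets: 0.3, 0.9, 4.4, 0.0 → max 4.4
CropH regrets: 0.0, 6.4, 6.0, 0.1 → max 6.4
CropG regrets: 7.7, 8.8, 3.5, 8.4 → max 8.8
Smallest max regret = 4.4 → CropB.

CropB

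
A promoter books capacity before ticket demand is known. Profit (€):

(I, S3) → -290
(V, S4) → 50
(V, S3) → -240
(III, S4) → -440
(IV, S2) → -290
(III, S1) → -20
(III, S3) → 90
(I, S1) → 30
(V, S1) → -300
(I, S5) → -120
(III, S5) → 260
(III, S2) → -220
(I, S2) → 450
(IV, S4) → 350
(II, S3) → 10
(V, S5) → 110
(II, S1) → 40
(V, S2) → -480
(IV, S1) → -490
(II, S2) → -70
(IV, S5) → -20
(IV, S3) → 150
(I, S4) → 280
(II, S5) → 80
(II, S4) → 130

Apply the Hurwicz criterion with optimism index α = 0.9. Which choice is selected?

I

I: 0.9·450 + 0.1·(-290) = 376
II: 0.9·130 + 0.1·(-70) = 110
III: 0.9·260 + 0.1·(-440) = 190
IV: 0.9·350 + 0.1·(-490) = 266
V: 0.9·110 + 0.1·(-480) = 51
Highest Hurwicz score = 376 → I.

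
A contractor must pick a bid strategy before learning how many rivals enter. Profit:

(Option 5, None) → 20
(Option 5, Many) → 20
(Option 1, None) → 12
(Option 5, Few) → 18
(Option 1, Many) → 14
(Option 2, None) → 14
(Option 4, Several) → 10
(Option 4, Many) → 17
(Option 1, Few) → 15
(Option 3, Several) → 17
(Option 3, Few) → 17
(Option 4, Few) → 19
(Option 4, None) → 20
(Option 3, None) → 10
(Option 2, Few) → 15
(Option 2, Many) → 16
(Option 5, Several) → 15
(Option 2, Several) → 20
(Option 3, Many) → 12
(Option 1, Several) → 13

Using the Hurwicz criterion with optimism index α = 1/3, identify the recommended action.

Option 1: 1/3·15 + 2/3·12 = 13
Option 2: 1/3·20 + 2/3·14 = 16
Option 3: 1/3·17 + 2/3·10 = 37/3
Option 4: 1/3·20 + 2/3·10 = 40/3
Option 5: 1/3·20 + 2/3·15 = 50/3
Highest Hurwicz score = 50/3 → Option 5.

Option 5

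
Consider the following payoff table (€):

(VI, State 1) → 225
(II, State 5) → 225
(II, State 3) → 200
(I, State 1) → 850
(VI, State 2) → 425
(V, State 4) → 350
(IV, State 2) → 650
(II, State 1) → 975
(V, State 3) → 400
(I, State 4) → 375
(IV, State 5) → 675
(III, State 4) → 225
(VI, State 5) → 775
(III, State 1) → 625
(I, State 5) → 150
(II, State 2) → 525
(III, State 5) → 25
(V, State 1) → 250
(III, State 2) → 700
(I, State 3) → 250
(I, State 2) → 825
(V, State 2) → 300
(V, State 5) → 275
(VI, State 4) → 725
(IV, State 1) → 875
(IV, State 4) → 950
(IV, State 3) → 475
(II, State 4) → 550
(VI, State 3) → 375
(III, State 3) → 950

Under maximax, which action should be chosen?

II

Row maxima: I=850, II=975, III=950, IV=950, V=400, VI=775
Best best-case = 975 → II.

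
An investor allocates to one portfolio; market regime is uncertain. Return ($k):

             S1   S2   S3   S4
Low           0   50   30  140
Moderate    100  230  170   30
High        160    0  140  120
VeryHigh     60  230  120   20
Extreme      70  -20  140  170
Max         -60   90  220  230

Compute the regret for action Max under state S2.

Best payoff under S2 is 230.
Regret = 230 − 90 = 140.

140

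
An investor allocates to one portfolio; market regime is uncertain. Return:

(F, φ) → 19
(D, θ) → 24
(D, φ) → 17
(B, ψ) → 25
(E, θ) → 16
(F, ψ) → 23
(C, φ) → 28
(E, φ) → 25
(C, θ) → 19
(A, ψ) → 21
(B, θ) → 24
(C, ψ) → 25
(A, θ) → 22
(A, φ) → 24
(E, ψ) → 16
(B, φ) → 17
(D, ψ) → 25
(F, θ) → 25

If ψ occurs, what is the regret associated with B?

0

Best payoff under ψ is 25.
Regret = 25 − 25 = 0.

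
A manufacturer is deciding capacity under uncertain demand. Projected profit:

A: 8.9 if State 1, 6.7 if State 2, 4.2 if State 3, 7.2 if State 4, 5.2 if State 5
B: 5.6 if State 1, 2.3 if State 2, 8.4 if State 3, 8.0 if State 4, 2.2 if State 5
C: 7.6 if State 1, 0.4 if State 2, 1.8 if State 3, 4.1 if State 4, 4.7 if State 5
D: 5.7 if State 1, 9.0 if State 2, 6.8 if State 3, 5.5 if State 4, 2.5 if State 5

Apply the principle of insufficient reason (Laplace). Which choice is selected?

Row averages: A=6.44, B=5.3, C=3.72, D=5.9
Highest average = 6.44 → A.

A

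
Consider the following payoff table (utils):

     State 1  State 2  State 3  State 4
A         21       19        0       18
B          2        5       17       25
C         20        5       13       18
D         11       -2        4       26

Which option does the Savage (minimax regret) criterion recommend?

C

Column bests: State 1=21, State 2=19, State 3=17, State 4=26.
A regrets: 0, 0, 17, 8 → max 17
B regrets: 19, 14, 0, 1 → max 19
C regrets: 1, 14, 4, 8 → max 14
D regrets: 10, 21, 13, 0 → max 21
Smallest max regret = 14 → C.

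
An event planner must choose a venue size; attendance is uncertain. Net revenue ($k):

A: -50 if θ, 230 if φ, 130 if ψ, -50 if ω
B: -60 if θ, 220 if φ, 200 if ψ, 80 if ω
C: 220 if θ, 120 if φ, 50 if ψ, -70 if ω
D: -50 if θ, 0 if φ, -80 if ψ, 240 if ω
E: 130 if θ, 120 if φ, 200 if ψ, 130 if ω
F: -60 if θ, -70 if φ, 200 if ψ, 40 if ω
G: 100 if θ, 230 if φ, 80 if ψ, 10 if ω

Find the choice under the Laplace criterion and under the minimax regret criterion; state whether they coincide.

Row averages: A=65, B=110, C=80, D=27.5, E=145, F=27.5, G=105
Highest average = 145 → E.
Column bests: θ=220, φ=230, ψ=200, ω=240.
A regrets: 270, 0, 70, 290 → max 290
B regrets: 280, 10, 0, 160 → max 280
C regrets: 0, 110, 150, 310 → max 310
D regrets: 270, 230, 280, 0 → max 280
E regrets: 90, 110, 0, 110 → max 110
F regrets: 280, 300, 0, 200 → max 300
G regrets: 120, 0, 120, 230 → max 230
Smallest max regret = 110 → E.

laplace → E; minimax regret → E (agree)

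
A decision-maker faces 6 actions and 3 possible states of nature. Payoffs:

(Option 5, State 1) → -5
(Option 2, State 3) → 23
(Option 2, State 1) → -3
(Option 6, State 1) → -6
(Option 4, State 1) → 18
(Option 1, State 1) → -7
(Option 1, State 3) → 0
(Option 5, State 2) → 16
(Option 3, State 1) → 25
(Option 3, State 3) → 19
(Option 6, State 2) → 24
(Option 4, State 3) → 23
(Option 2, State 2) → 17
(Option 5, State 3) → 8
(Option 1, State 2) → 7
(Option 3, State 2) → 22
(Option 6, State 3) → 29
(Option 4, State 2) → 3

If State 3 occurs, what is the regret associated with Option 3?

Best payoff under State 3 is 29.
Regret = 29 − 19 = 10.

10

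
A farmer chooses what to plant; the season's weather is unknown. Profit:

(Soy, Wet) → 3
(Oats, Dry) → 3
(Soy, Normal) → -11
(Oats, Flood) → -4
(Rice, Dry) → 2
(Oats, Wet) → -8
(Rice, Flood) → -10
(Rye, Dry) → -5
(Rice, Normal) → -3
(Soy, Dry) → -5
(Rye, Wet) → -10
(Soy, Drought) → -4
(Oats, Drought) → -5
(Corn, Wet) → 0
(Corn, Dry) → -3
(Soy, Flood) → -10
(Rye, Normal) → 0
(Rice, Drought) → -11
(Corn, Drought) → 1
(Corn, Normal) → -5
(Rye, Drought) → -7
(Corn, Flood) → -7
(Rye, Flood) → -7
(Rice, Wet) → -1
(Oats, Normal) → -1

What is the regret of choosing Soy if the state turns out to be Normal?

11

Best payoff under Normal is 0.
Regret = 0 − (-11) = 11.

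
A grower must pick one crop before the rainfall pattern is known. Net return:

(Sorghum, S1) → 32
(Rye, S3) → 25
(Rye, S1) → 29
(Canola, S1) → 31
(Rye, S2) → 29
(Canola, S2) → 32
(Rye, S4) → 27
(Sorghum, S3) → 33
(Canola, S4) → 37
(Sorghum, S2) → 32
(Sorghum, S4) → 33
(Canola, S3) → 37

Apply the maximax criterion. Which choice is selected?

Canola

Row maxima: Sorghum=33, Rye=29, Canola=37
Best best-case = 37 → Canola.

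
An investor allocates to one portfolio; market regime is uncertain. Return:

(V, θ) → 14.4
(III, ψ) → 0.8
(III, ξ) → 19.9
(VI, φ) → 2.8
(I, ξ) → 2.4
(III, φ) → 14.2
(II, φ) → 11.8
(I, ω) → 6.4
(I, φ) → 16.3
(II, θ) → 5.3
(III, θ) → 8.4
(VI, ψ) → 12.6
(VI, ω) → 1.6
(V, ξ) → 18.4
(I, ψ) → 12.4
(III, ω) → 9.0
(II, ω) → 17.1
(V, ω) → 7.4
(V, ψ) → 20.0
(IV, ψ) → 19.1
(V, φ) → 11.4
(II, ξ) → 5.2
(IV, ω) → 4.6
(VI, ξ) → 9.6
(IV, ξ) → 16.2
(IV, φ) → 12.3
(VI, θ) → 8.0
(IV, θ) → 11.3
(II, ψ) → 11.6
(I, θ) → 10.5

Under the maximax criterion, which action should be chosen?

Row maxima: I=16.3, II=17.1, III=19.9, IV=19.1, V=20.0, VI=12.6
Best best-case = 20.0 → V.

V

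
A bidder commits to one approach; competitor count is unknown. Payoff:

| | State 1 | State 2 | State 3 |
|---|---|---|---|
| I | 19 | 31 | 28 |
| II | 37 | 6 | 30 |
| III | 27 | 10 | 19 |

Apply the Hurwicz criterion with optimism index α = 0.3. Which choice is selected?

I: 0.3·31 + 0.7·19 = 22.6
II: 0.3·37 + 0.7·6 = 15.3
III: 0.3·27 + 0.7·10 = 15.1
Highest Hurwicz score = 22.6 → I.

I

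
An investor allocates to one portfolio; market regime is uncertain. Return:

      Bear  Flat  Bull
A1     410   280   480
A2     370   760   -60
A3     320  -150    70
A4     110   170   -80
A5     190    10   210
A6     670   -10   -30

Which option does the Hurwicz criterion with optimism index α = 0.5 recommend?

A1

A1: 0.5·480 + 0.5·280 = 380
A2: 0.5·760 + 0.5·(-60) = 350
A3: 0.5·320 + 0.5·(-150) = 85
A4: 0.5·170 + 0.5·(-80) = 45
A5: 0.5·210 + 0.5·10 = 110
A6: 0.5·670 + 0.5·(-30) = 320
Highest Hurwicz score = 380 → A1.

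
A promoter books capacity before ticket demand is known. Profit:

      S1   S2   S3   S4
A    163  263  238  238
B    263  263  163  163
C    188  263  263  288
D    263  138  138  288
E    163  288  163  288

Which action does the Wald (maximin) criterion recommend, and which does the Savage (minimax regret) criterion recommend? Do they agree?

Row minima: A=163, B=163, C=188, D=138, E=163
Best worst-case = 188 → C.
Column bests: S1=263, S2=288, S3=263, S4=288.
A regrets: 100, 25, 25, 50 → max 100
B regrets: 0, 25, 100, 125 → max 125
C regrets: 75, 25, 0, 0 → max 75
D regrets: 0, 150, 125, 0 → max 150
E regrets: 100, 0, 100, 0 → max 100
Smallest max regret = 75 → C.

maximin → C; minimax regret → C (agree)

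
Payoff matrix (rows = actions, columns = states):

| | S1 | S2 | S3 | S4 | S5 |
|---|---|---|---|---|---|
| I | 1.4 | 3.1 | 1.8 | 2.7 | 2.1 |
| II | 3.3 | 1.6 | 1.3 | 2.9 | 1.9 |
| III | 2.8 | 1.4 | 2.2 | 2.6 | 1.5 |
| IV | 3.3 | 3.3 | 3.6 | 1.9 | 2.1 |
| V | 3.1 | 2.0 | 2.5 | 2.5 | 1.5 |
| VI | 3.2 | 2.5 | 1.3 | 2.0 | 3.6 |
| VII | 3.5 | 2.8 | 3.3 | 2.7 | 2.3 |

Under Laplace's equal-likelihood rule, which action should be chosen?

VII

Row averages: I=2.22, II=2.2, III=2.1, IV=2.84, V=2.32, VI=2.52, VII=2.92
Highest average = 2.92 → VII.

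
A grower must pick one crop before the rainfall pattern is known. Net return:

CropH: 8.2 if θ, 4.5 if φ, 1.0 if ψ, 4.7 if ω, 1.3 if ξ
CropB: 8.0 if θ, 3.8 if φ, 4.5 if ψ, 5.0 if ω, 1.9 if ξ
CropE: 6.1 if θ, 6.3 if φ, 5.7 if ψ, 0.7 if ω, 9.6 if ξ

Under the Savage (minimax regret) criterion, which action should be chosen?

CropE

Column bests: θ=8.2, φ=6.3, ψ=5.7, ω=5.0, ξ=9.6.
CropH regrets: 0.0, 1.8, 4.7, 0.3, 8.3 → max 8.3
CropB regrets: 0.2, 2.5, 1.2, 0.0, 7.7 → max 7.7
CropE regrets: 2.1, 0.0, 0.0, 4.3, 0.0 → max 4.3
Smallest max regret = 4.3 → CropE.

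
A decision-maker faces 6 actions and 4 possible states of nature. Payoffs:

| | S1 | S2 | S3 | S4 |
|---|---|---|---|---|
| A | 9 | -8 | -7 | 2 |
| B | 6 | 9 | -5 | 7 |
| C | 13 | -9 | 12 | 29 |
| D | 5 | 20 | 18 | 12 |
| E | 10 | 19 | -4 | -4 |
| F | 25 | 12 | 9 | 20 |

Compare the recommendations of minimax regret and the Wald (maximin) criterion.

minimax regret → F; maximin → F (agree)

Column bests: S1=25, S2=20, S3=18, S4=29.
A regrets: 16, 28, 25, 27 → max 28
B regrets: 19, 11, 23, 22 → max 23
C regrets: 12, 29, 6, 0 → max 29
D regrets: 20, 0, 0, 17 → max 20
E regrets: 15, 1, 22, 33 → max 33
F regrets: 0, 8, 9, 9 → max 9
Smallest max regret = 9 → F.
Row minima: A=-8, B=-5, C=-9, D=5, E=-4, F=9
Best worst-case = 9 → F.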